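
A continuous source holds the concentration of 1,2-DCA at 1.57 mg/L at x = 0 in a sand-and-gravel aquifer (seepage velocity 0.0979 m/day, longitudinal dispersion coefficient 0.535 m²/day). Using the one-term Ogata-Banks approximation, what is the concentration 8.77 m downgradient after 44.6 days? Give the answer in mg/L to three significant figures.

For a continuous step input, C/C₀ ≈ ½·erfc((x−vt)/(2√(Dt))).
vt = 0.0979 × 44.6 = 4.36634 m and 2√(Dt) = 2√(0.535 × 44.6) = 9.770 m.
Argument (x−vt)/(2√(Dt)) = (8.77 − 4.36634)/9.770 = 0.4507; ½·erfc(0.4507) = 0.2619.
C = 1.57 × 0.2619 = 0.411 mg/L.

0.411 mg/L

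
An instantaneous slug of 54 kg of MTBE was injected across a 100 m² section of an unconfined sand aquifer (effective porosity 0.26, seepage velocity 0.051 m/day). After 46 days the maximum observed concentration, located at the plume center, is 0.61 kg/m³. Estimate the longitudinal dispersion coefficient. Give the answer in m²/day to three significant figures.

At the plume center C_max = M/(n_e·A·√(4πDt)), so D = M²/(4πt·(n_e·A·C_max)²).
n_e·A·C_max = 0.26 × 100 × 0.61 = 15.86 kg/m.
D = 54²/(4π × 46 × 15.86²) = 0.0201 m²/day.

0.0201 m²/day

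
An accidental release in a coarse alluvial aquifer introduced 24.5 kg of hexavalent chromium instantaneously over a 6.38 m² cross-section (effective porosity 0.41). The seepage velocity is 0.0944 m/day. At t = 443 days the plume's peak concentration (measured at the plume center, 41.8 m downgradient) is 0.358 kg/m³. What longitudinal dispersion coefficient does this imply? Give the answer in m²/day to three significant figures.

At the plume center C_max = M/(n_e·A·√(4πDt)), so D = M²/(4πt·(n_e·A·C_max)²).
n_e·A·C_max = 0.41 × 6.38 × 0.358 = 0.9365 kg/m.
D = 24.5²/(4π × 443 × 0.9365²) = 0.123 m²/day.

0.123 m²/day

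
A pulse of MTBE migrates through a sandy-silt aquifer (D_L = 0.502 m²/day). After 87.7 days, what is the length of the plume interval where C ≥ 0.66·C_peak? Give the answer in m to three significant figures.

17.1 m

The plume is Gaussian with σ = √(2Dt) = √(2 × 0.502 × 87.7) = 9.384 m.
C/C_peak = exp(−Δx²/(2σ²)) = 0.66 ⇒ Δx = σ·√(−2 ln 0.66) = 9.384 × 0.9116 = 8.554 m.
Width = 2Δx = 17.1 m.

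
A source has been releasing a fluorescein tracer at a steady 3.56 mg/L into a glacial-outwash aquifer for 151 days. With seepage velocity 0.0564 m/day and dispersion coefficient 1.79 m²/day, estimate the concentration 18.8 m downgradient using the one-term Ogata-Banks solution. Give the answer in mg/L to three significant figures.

1.17 mg/L

For a continuous step input, C/C₀ ≈ ½·erfc((x−vt)/(2√(Dt))).
vt = 0.0564 × 151 = 8.5164 m and 2√(Dt) = 2√(1.79 × 151) = 32.88 m.
Argument (x−vt)/(2√(Dt)) = (18.8 − 8.5164)/32.88 = 0.3128; ½·erfc(0.3128) = 0.3291.
C = 3.56 × 0.3291 = 1.17 mg/L.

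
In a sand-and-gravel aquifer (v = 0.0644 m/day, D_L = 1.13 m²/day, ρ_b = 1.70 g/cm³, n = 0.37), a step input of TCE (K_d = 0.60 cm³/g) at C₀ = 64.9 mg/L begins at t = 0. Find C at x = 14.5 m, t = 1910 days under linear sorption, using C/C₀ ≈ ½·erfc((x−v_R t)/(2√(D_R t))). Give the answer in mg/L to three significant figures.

45.7 mg/L

Retardation factor R = 1 + ρ_b·K_d/n = 1 + 1.70 × 0.60/0.37 = 3.757.
Sorption retards both mechanisms: v_R = v/R = 0.01714 m/day, D_R = D/R = 0.3008 m²/day.
v_R·t = 0.01714 × 1910 = 32.7374 m; 2√(D_R t) = 47.94 m; argument = (14.5 − 32.7374)/47.94 = -0.3804.
C = C₀ × ½·erfc(-0.3804) = 64.9 × 0.7047 = 45.7 mg/L.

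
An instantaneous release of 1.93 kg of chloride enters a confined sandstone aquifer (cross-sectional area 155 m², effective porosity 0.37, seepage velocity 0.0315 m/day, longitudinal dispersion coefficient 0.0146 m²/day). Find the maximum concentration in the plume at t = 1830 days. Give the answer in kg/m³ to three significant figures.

The peak of an instantaneous 1D plume sits at x = vt; there the Gaussian factor is 1 and C_max = M/(n_e·A·√(4πDt)), where n_e·A is the pore area the mass is dissolved in.
√(4πDt) = √(4π × 0.0146 × 1830) = 18.32 m, so C_max = 1.93/(0.37 × 155 × 18.32) = 0.00184 kg/m³.

0.00184 kg/m³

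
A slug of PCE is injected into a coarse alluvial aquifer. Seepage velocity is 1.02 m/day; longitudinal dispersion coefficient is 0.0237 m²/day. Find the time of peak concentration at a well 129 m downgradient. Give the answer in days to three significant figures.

126 days

For the 1D instantaneous-source solution, setting ∂C/∂t = 0 at fixed x gives v²t² + 2Dt − x² = 0, so t = (√(D² + v²x²) − D)/v².
√(D² + v²x²) = √(0.0237² + 1.02² × 129²) = 131.6; v² = 1.0404.
t = (131.6 − 0.0237)/1.0404 = 126 days (vs. the pure-advection estimate x/v = 126 d).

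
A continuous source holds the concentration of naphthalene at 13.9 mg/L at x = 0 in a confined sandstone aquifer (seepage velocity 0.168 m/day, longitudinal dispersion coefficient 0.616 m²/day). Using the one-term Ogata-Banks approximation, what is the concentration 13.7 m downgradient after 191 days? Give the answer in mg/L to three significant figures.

For a continuous step input, C/C₀ ≈ ½·erfc((x−vt)/(2√(Dt))).
vt = 0.168 × 191 = 32.088 m and 2√(Dt) = 2√(0.616 × 191) = 21.69 m.
Argument (x−vt)/(2√(Dt)) = (13.7 − 32.088)/21.69 = -0.8478; ½·erfc(-0.8478) = 0.8847.
C = 13.9 × 0.8847 = 12.3 mg/L.

12.3 mg/L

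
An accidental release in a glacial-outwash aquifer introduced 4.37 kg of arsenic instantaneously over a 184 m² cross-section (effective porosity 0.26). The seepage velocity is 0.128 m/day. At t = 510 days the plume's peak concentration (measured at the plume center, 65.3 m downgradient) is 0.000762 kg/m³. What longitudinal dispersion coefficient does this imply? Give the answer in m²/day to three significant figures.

At the plume center C_max = M/(n_e·A·√(4πDt)), so D = M²/(4πt·(n_e·A·C_max)²).
n_e·A·C_max = 0.26 × 184 × 0.000762 = 0.03645 kg/m.
D = 4.37²/(4π × 510 × 0.03645²) = 2.24 m²/day.

2.24 m²/day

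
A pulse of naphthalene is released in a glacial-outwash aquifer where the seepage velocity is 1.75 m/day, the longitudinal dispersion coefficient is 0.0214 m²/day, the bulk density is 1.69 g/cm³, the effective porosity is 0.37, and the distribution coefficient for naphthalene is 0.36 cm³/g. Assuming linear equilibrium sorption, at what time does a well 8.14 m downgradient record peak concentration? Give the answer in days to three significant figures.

Retardation factor R = 1 + ρ_b·K_d/n = 1 + 1.69 × 0.36/0.37 = 2.644.
Sorption retards both mechanisms: v_R = v/R = 0.6619 m/day, D_R = D/R = 0.008094 m²/day.
Peak time from v_R²t² + 2D_R t − x² = 0: t = (√(D_R² + v_R²x²) − D_R)/v_R².
√(D_R² + v_R²x²) = √(0.008094² + 0.6619² × 8.14²) = 5.388; v_R² = 0.4381.
t = (5.388 − 0.008094)/0.4381 = 12.3 days.

12.3 days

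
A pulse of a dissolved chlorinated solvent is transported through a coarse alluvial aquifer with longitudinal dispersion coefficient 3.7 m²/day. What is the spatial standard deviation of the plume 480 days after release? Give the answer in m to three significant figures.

59.6 m

Dispersive spreading gives a Gaussian with σ² = 2Dt; advection only shifts the center.
σ = √(2 × 3.7 × 480) = 59.6 m.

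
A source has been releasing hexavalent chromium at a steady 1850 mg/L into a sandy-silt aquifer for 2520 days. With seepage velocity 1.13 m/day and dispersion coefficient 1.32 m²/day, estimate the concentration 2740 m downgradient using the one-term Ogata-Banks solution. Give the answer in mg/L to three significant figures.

1680 mg/L

For a continuous step input, C/C₀ ≈ ½·erfc((x−vt)/(2√(Dt))).
vt = 1.13 × 2520 = 2847.6 m and 2√(Dt) = 2√(1.32 × 2520) = 115.3 m.
Argument (x−vt)/(2√(Dt)) = (2740 − 2847.6)/115.3 = -0.9332; ½·erfc(-0.9332) = 0.9065.
C = 1850 × 0.9065 = 1680 mg/L.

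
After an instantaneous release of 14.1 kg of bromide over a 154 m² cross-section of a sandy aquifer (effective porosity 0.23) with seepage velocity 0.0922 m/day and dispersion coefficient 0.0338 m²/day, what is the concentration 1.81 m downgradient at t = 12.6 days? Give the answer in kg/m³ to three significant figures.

0.134 kg/m³

For an instantaneous plane source, C(x,t) = M/(n_e·A·√(4πDt)) · exp(−(x−vt)²/(4Dt)), with n_e·A the pore (flow) area.
Plume center vt = 0.0922 × 12.6 = 1.16172 m, so the well at 1.81 m is 0.64828 m downgradient of the peak.
√(4πDt) = 2.313 m, giving peak height M/(n_e·A·√(4πDt)) = 14.1/(0.23 × 154 × 2.313) = 0.1721 kg/m³.
(x−vt)²/(4Dt) = (0.64828)²/(4 × 0.0338 × 12.6) = 0.2467; exp(−0.2467) = 0.7814.
C = 0.1721 × 0.7814 = 0.134 kg/m³.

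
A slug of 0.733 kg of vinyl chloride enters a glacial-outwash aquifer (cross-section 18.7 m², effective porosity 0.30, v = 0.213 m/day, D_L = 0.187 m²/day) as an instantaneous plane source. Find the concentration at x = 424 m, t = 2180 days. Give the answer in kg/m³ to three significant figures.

For an instantaneous plane source, C(x,t) = M/(n_e·A·√(4πDt)) · exp(−(x−vt)²/(4Dt)), with n_e·A the pore (flow) area.
Plume center vt = 0.213 × 2180 = 464.34 m, so the well at 424 m is 40.34 m upgradient of the peak.
√(4πDt) = 71.57 m, giving peak height M/(n_e·A·√(4πDt)) = 0.733/(0.30 × 18.7 × 71.57) = 0.001826 kg/m³.
(x−vt)²/(4Dt) = (-40.34)²/(4 × 0.187 × 2180) = 0.9980; exp(−0.9980) = 0.3686.
C = 0.001826 × 0.3686 = 0.000673 kg/m³.

0.000673 kg/m³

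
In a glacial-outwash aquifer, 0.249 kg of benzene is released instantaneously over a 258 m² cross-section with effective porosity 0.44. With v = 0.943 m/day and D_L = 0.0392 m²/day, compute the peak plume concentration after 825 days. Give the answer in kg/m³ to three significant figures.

The peak of an instantaneous 1D plume sits at x = vt; there the Gaussian factor is 1 and C_max = M/(n_e·A·√(4πDt)), where n_e·A is the pore area the mass is dissolved in.
√(4πDt) = √(4π × 0.0392 × 825) = 20.16 m, so C_max = 0.249/(0.44 × 258 × 20.16) = 0.000109 kg/m³.

0.000109 kg/m³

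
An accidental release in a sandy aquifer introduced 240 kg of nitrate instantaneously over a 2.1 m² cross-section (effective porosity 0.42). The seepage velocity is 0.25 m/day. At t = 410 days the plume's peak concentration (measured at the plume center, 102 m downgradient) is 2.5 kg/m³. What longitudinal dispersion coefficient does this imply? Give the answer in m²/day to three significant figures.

At the plume center C_max = M/(n_e·A·√(4πDt)), so D = M²/(4πt·(n_e·A·C_max)²).
n_e·A·C_max = 0.42 × 2.1 × 2.5 = 2.205 kg/m.
D = 240²/(4π × 410 × 2.205²) = 2.30 m²/day.

2.30 m²/day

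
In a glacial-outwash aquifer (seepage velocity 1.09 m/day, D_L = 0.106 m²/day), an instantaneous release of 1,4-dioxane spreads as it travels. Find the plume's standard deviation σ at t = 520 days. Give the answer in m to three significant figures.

Dispersive spreading gives a Gaussian with σ² = 2Dt; advection only shifts the center.
σ = √(2 × 0.106 × 520) = 10.5 m.

10.5 m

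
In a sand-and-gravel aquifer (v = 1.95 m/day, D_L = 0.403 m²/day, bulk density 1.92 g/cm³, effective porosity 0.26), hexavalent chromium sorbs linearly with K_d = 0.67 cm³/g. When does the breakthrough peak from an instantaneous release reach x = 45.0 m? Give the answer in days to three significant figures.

137 days

Retardation factor R = 1 + ρ_b·K_d/n = 1 + 1.92 × 0.67/0.26 = 5.948.
Sorption retards both mechanisms: v_R = v/R = 0.3278 m/day, D_R = D/R = 0.06775 m²/day.
Peak time from v_R²t² + 2D_R t − x² = 0: t = (√(D_R² + v_R²x²) − D_R)/v_R².
√(D_R² + v_R²x²) = √(0.06775² + 0.3278² × 45.0²) = 14.75; v_R² = 0.1075.
t = (14.75 − 0.06775)/0.1075 = 137 days.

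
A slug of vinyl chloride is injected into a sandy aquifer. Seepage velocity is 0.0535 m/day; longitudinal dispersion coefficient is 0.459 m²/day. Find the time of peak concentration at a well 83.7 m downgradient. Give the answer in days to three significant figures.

1410 days

For the 1D instantaneous-source solution, setting ∂C/∂t = 0 at fixed x gives v²t² + 2Dt − x² = 0, so t = (√(D² + v²x²) − D)/v².
√(D² + v²x²) = √(0.459² + 0.0535² × 83.7²) = 4.501; v² = 0.00286225.
t = (4.501 − 0.459)/0.00286225 = 1410 days (vs. the pure-advection estimate x/v = 1560 d).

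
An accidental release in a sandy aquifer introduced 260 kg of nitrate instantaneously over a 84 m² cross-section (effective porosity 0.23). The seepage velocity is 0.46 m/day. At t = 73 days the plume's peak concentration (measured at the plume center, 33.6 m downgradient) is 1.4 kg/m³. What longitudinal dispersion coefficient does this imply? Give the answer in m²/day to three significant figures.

0.101 m²/day

At the plume center C_max = M/(n_e·A·√(4πDt)), so D = M²/(4πt·(n_e·A·C_max)²).
n_e·A·C_max = 0.23 × 84 × 1.4 = 27.05 kg/m.
D = 260²/(4π × 73 × 27.05²) = 0.101 m²/day.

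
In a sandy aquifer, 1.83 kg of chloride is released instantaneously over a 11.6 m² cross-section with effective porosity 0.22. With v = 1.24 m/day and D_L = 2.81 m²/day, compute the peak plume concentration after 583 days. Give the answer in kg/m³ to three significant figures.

0.00500 kg/m³

The peak of an instantaneous 1D plume sits at x = vt; there the Gaussian factor is 1 and C_max = M/(n_e·A·√(4πDt)), where n_e·A is the pore area the mass is dissolved in.
√(4πDt) = √(4π × 2.81 × 583) = 143.5 m, so C_max = 1.83/(0.22 × 11.6 × 143.5) = 0.00500 kg/m³.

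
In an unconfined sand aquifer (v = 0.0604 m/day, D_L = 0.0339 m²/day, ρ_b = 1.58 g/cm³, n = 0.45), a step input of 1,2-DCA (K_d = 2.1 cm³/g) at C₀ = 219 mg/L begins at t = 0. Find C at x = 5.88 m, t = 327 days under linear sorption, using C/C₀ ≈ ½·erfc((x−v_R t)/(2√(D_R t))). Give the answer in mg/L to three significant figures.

3.34 mg/L

Retardation factor R = 1 + ρ_b·K_d/n = 1 + 1.58 × 2.1/0.45 = 8.373.
Sorption retards both mechanisms: v_R = v/R = 0.007214 m/day, D_R = D/R = 0.004049 m²/day.
v_R·t = 0.007214 × 327 = 2.358978 m; 2√(D_R t) = 2.301 m; argument = (5.88 − 2.358978)/2.301 = 1.530.
C = C₀ × ½·erfc(1.530) = 219 × 0.01524 = 3.34 mg/L.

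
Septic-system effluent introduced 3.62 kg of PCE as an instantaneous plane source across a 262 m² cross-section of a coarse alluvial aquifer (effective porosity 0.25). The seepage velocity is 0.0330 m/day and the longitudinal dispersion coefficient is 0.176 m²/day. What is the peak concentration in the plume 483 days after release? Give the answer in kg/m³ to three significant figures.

The peak of an instantaneous 1D plume sits at x = vt; there the Gaussian factor is 1 and C_max = M/(n_e·A·√(4πDt)), where n_e·A is the pore area the mass is dissolved in.
√(4πDt) = √(4π × 0.176 × 483) = 32.68 m, so C_max = 3.62/(0.25 × 262 × 32.68) = 0.00169 kg/m³.

0.00169 kg/m³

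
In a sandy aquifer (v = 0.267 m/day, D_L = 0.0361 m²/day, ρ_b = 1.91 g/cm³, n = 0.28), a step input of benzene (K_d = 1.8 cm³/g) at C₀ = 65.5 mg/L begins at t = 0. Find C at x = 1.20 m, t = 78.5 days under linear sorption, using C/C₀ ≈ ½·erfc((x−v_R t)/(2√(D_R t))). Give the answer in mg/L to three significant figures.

Retardation factor R = 1 + ρ_b·K_d/n = 1 + 1.91 × 1.8/0.28 = 13.28.
Sorption retards both mechanisms: v_R = v/R = 0.02011 m/day, D_R = D/R = 0.002718 m²/day.
v_R·t = 0.02011 × 78.5 = 1.578635 m; 2√(D_R t) = 0.9238 m; argument = (1.20 − 1.578635)/0.9238 = -0.4099.
C = C₀ × ½·erfc(-0.4099) = 65.5 × 0.7189 = 47.1 mg/L.

47.1 mg/L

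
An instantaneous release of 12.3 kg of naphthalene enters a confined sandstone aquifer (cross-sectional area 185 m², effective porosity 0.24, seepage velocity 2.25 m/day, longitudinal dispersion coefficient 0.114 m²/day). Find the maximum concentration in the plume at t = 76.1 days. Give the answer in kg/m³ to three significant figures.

The peak of an instantaneous 1D plume sits at x = vt; there the Gaussian factor is 1 and C_max = M/(n_e·A·√(4πDt)), where n_e·A is the pore area the mass is dissolved in.
√(4πDt) = √(4π × 0.114 × 76.1) = 10.44 m, so C_max = 12.3/(0.24 × 185 × 10.44) = 0.0265 kg/m³.

0.0265 kg/m³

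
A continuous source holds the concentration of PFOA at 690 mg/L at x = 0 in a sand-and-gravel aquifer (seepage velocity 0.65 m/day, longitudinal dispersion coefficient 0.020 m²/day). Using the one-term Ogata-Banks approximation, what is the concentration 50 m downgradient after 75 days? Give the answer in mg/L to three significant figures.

162 mg/L

For a continuous step input, C/C₀ ≈ ½·erfc((x−vt)/(2√(Dt))).
vt = 0.65 × 75 = 48.75 m and 2√(Dt) = 2√(0.020 × 75) = 2.449 m.
Argument (x−vt)/(2√(Dt)) = (50 − 48.75)/2.449 = 0.5104; ½·erfc(0.5104) = 0.2352.
C = 690 × 0.2352 = 162 mg/L.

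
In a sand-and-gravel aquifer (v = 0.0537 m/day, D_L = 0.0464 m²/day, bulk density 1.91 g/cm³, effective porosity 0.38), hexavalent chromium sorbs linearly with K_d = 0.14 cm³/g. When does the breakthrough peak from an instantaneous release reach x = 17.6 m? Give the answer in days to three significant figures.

Retardation factor R = 1 + ρ_b·K_d/n = 1 + 1.91 × 0.14/0.38 = 1.704.
Sorption retards both mechanisms: v_R = v/R = 0.03151 m/day, D_R = D/R = 0.02723 m²/day.
Peak time from v_R²t² + 2D_R t − x² = 0: t = (√(D_R² + v_R²x²) − D_R)/v_R².
√(D_R² + v_R²x²) = √(0.02723² + 0.03151² × 17.6²) = 0.5552; v_R² = 0.0009929.
t = (0.5552 − 0.02723)/0.0009929 = 532 days.

532 days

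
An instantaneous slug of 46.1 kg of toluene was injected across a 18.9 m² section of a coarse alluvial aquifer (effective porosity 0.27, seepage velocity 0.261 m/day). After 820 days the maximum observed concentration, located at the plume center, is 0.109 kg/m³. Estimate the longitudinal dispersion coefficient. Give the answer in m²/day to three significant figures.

0.667 m²/day

At the plume center C_max = M/(n_e·A·√(4πDt)), so D = M²/(4πt·(n_e·A·C_max)²).
n_e·A·C_max = 0.27 × 18.9 × 0.109 = 0.5562 kg/m.
D = 46.1²/(4π × 820 × 0.5562²) = 0.667 m²/day.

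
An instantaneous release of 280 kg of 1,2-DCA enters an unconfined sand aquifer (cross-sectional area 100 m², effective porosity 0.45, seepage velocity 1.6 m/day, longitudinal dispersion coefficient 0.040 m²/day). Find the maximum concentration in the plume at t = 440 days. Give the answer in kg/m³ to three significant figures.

The peak of an instantaneous 1D plume sits at x = vt; there the Gaussian factor is 1 and C_max = M/(n_e·A·√(4πDt)), where n_e·A is the pore area the mass is dissolved in.
√(4πDt) = √(4π × 0.040 × 440) = 14.87 m, so C_max = 280/(0.45 × 100 × 14.87) = 0.418 kg/m³.

0.418 kg/m³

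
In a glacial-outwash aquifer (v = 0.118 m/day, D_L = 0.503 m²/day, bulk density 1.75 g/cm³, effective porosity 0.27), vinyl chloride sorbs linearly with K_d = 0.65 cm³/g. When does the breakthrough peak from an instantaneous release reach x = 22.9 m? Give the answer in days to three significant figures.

841 days

Retardation factor R = 1 + ρ_b·K_d/n = 1 + 1.75 × 0.65/0.27 = 5.213.
Sorption retards both mechanisms: v_R = v/R = 0.02264 m/day, D_R = D/R = 0.09649 m²/day.
Peak time from v_R²t² + 2D_R t − x² = 0: t = (√(D_R² + v_R²x²) − D_R)/v_R².
√(D_R² + v_R²x²) = √(0.09649² + 0.02264² × 22.9²) = 0.5274; v_R² = 0.0005126.
t = (0.5274 − 0.09649)/0.0005126 = 841 days.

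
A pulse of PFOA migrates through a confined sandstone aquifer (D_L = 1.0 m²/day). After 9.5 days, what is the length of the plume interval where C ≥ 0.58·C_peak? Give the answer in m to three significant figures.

9.10 m

The plume is Gaussian with σ = √(2Dt) = √(2 × 1.0 × 9.5) = 4.359 m.
C/C_peak = exp(−Δx²/(2σ²)) = 0.58 ⇒ Δx = σ·√(−2 ln 0.58) = 4.359 × 1.044 = 4.551 m.
Width = 2Δx = 9.10 m.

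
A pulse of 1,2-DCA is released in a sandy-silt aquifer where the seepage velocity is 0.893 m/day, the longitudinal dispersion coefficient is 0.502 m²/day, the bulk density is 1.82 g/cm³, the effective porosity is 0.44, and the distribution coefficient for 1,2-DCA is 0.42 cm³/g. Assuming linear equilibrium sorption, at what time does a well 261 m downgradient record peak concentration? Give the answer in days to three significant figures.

798 days

Retardation factor R = 1 + ρ_b·K_d/n = 1 + 1.82 × 0.42/0.44 = 2.737.
Sorption retards both mechanisms: v_R = v/R = 0.3263 m/day, D_R = D/R = 0.1834 m²/day.
Peak time from v_R²t² + 2D_R t − x² = 0: t = (√(D_R² + v_R²x²) − D_R)/v_R².
√(D_R² + v_R²x²) = √(0.1834² + 0.3263² × 261²) = 85.16; v_R² = 0.1065.
t = (85.16 − 0.1834)/0.1065 = 798 days.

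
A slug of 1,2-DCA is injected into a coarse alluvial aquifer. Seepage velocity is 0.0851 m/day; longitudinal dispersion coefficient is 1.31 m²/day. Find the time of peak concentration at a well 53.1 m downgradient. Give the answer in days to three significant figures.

469 days

For the 1D instantaneous-source solution, setting ∂C/∂t = 0 at fixed x gives v²t² + 2Dt − x² = 0, so t = (√(D² + v²x²) − D)/v².
√(D² + v²x²) = √(1.31² + 0.0851² × 53.1²) = 4.705; v² = 0.00724201.
t = (4.705 − 1.31)/0.00724201 = 469 days (vs. the pure-advection estimate x/v = 624 d).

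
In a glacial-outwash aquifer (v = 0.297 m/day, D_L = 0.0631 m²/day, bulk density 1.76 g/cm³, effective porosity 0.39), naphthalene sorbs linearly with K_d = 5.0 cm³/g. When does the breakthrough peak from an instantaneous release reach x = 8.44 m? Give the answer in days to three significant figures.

653 days

Retardation factor R = 1 + ρ_b·K_d/n = 1 + 1.76 × 5.0/0.39 = 23.56.
Sorption retards both mechanisms: v_R = v/R = 0.01261 m/day, D_R = D/R = 0.002678 m²/day.
Peak time from v_R²t² + 2D_R t − x² = 0: t = (√(D_R² + v_R²x²) − D_R)/v_R².
√(D_R² + v_R²x²) = √(0.002678² + 0.01261² × 8.44²) = 0.1065; v_R² = 0.0001590.
t = (0.1065 − 0.002678)/0.0001590 = 653 days.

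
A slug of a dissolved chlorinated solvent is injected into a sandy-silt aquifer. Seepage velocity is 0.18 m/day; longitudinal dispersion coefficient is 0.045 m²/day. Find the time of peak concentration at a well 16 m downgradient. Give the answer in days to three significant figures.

For the 1D instantaneous-source solution, setting ∂C/∂t = 0 at fixed x gives v²t² + 2Dt − x² = 0, so t = (√(D² + v²x²) − D)/v².
√(D² + v²x²) = √(0.045² + 0.18² × 16²) = 2.880; v² = 0.0324.
t = (2.880 − 0.045)/0.0324 = 87.5 days (vs. the pure-advection estimate x/v = 88.9 d).

87.5 days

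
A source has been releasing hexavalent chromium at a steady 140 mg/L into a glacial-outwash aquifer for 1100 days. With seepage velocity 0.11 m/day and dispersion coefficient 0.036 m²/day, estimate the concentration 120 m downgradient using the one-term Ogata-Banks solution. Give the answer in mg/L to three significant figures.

76.3 mg/L

For a continuous step input, C/C₀ ≈ ½·erfc((x−vt)/(2√(Dt))).
vt = 0.11 × 1100 = 121 m and 2√(Dt) = 2√(0.036 × 1100) = 12.59 m.
Argument (x−vt)/(2√(Dt)) = (120 − 121)/12.59 = -0.07943; ½·erfc(-0.07943) = 0.5447.
C = 140 × 0.5447 = 76.3 mg/L.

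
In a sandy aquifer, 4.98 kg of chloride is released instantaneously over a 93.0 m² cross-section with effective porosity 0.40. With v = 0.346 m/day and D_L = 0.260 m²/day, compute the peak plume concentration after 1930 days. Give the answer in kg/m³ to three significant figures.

The peak of an instantaneous 1D plume sits at x = vt; there the Gaussian factor is 1 and C_max = M/(n_e·A·√(4πDt)), where n_e·A is the pore area the mass is dissolved in.
√(4πDt) = √(4π × 0.260 × 1930) = 79.41 m, so C_max = 4.98/(0.40 × 93.0 × 79.41) = 0.00169 kg/m³.

0.00169 kg/m³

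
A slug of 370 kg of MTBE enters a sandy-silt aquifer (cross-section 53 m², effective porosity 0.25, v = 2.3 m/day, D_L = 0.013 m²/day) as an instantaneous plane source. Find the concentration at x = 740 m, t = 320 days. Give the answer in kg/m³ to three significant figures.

For an instantaneous plane source, C(x,t) = M/(n_e·A·√(4πDt)) · exp(−(x−vt)²/(4Dt)), with n_e·A the pore (flow) area.
Plume center vt = 2.3 × 320 = 736 m, so the well at 740 m is 4 m downgradient of the peak.
√(4πDt) = 7.230 m, giving peak height M/(n_e·A·√(4πDt)) = 370/(0.25 × 53 × 7.230) = 3.862 kg/m³.
(x−vt)²/(4Dt) = (4)²/(4 × 0.013 × 320) = 0.9615; exp(−0.9615) = 0.3823.
C = 3.862 × 0.3823 = 1.48 kg/m³.

1.48 kg/m³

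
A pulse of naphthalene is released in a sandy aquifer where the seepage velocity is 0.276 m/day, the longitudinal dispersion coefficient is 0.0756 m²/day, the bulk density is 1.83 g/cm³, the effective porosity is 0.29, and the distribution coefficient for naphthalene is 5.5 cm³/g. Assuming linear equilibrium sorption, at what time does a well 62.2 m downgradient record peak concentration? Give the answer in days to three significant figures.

Retardation factor R = 1 + ρ_b·K_d/n = 1 + 1.83 × 5.5/0.29 = 35.71.
Sorption retards both mechanisms: v_R = v/R = 0.007729 m/day, D_R = D/R = 0.002117 m²/day.
Peak time from v_R²t² + 2D_R t − x² = 0: t = (√(D_R² + v_R²x²) − D_R)/v_R².
√(D_R² + v_R²x²) = √(0.002117² + 0.007729² × 62.2²) = 0.4807; v_R² = 5.974e-05.
t = (0.4807 − 0.002117)/5.974e-05 = 8010 days.

8010 days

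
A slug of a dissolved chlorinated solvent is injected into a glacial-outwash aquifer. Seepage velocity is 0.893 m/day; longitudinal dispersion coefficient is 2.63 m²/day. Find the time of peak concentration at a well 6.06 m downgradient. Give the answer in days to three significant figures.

For the 1D instantaneous-source solution, setting ∂C/∂t = 0 at fixed x gives v²t² + 2Dt − x² = 0, so t = (√(D² + v²x²) − D)/v².
√(D² + v²x²) = √(2.63² + 0.893² × 6.06²) = 6.017; v² = 0.797449.
t = (6.017 − 2.63)/0.797449 = 4.25 days (vs. the pure-advection estimate x/v = 6.79 d).

4.25 days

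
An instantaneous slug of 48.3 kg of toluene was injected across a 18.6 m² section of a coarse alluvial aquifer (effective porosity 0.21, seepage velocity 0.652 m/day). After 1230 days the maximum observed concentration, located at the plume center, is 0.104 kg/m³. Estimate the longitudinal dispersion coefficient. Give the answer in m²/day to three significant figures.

0.915 m²/day

At the plume center C_max = M/(n_e·A·√(4πDt)), so D = M²/(4πt·(n_e·A·C_max)²).
n_e·A·C_max = 0.21 × 18.6 × 0.104 = 0.4062 kg/m.
D = 48.3²/(4π × 1230 × 0.4062²) = 0.915 m²/day.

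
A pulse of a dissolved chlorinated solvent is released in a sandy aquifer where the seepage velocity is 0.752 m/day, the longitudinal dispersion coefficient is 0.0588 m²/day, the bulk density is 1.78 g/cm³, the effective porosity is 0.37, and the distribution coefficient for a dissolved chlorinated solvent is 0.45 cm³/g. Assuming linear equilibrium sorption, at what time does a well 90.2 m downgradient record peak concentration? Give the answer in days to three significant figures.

379 days

Retardation factor R = 1 + ρ_b·K_d/n = 1 + 1.78 × 0.45/0.37 = 3.165.
Sorption retards both mechanisms: v_R = v/R = 0.2376 m/day, D_R = D/R = 0.01858 m²/day.
Peak time from v_R²t² + 2D_R t − x² = 0: t = (√(D_R² + v_R²x²) − D_R)/v_R².
√(D_R² + v_R²x²) = √(0.01858² + 0.2376² × 90.2²) = 21.43; v_R² = 0.05645.
t = (21.43 − 0.01858)/0.05645 = 379 days.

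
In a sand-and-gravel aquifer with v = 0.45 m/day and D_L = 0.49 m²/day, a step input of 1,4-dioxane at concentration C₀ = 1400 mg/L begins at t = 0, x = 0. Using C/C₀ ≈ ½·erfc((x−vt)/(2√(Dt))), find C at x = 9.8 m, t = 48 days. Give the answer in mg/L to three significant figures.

1340 mg/L

For a continuous step input, C/C₀ ≈ ½·erfc((x−vt)/(2√(Dt))).
vt = 0.45 × 48 = 21.6 m and 2√(Dt) = 2√(0.49 × 48) = 9.699 m.
Argument (x−vt)/(2√(Dt)) = (9.8 − 21.6)/9.699 = -1.217; ½·erfc(-1.217) = 0.9574.
C = 1400 × 0.9574 = 1340 mg/L.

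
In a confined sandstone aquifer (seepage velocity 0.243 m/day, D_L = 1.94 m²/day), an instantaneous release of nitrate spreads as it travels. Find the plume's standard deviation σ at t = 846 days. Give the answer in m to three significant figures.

57.3 m

Dispersive spreading gives a Gaussian with σ² = 2Dt; advection only shifts the center.
σ = √(2 × 1.94 × 846) = 57.3 m.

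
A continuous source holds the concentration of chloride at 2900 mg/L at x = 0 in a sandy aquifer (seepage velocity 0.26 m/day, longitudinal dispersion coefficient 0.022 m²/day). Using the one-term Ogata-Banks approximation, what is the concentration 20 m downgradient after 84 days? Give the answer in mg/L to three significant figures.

For a continuous step input, C/C₀ ≈ ½·erfc((x−vt)/(2√(Dt))).
vt = 0.26 × 84 = 21.84 m and 2√(Dt) = 2√(0.022 × 84) = 2.719 m.
Argument (x−vt)/(2√(Dt)) = (20 − 21.84)/2.719 = -0.6767; ½·erfc(-0.6767) = 0.8307.
C = 2900 × 0.8307 = 2410 mg/L.

2410 mg/L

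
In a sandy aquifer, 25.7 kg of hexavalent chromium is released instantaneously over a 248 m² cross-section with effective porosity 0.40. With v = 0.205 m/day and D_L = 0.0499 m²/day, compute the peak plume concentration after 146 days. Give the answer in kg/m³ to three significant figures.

0.0271 kg/m³

The peak of an instantaneous 1D plume sits at x = vt; there the Gaussian factor is 1 and C_max = M/(n_e·A·√(4πDt)), where n_e·A is the pore area the mass is dissolved in.
√(4πDt) = √(4π × 0.0499 × 146) = 9.568 m, so C_max = 25.7/(0.40 × 248 × 9.568) = 0.0271 kg/m³.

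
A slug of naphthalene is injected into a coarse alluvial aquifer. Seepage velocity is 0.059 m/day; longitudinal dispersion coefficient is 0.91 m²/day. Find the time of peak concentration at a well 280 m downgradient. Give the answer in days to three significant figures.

For the 1D instantaneous-source solution, setting ∂C/∂t = 0 at fixed x gives v²t² + 2Dt − x² = 0, so t = (√(D² + v²x²) − D)/v².
√(D² + v²x²) = √(0.91² + 0.059² × 280²) = 16.55; v² = 0.003481.
t = (16.55 − 0.91)/0.003481 = 4490 days (vs. the pure-advection estimate x/v = 4750 d).

4490 days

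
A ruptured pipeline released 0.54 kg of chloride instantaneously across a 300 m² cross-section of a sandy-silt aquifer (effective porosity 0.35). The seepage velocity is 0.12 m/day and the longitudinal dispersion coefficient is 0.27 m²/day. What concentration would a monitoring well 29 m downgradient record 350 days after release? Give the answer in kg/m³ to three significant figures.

For an instantaneous plane source, C(x,t) = M/(n_e·A·√(4πDt)) · exp(−(x−vt)²/(4Dt)), with n_e·A the pore (flow) area.
Plume center vt = 0.12 × 350 = 42 m, so the well at 29 m is 13 m upgradient of the peak.
√(4πDt) = 34.46 m, giving peak height M/(n_e·A·√(4πDt)) = 0.54/(0.35 × 300 × 34.46) = 0.0001492 kg/m³.
(x−vt)²/(4Dt) = (-13)²/(4 × 0.27 × 350) = 0.4471; exp(−0.4471) = 0.6395.
C = 0.0001492 × 0.6395 = 9.54e-05 kg/m³.

9.54e-05 kg/m³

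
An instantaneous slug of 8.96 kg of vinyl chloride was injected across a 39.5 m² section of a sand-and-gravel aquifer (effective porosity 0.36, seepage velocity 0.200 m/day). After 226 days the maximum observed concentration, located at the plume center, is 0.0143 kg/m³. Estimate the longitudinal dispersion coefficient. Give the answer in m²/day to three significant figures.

At the plume center C_max = M/(n_e·A·√(4πDt)), so D = M²/(4πt·(n_e·A·C_max)²).
n_e·A·C_max = 0.36 × 39.5 × 0.0143 = 0.2033 kg/m.
D = 8.96²/(4π × 226 × 0.2033²) = 0.684 m²/day.

0.684 m²/day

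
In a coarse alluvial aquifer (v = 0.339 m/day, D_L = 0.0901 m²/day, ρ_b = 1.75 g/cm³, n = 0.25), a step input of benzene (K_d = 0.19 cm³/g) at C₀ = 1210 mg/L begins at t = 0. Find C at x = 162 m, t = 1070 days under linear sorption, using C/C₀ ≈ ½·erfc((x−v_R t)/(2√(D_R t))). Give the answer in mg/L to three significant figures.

295 mg/L

Retardation factor R = 1 + ρ_b·K_d/n = 1 + 1.75 × 0.19/0.25 = 2.330.
Sorption retards both mechanisms: v_R = v/R = 0.1455 m/day, D_R = D/R = 0.03867 m²/day.
v_R·t = 0.1455 × 1070 = 155.685 m; 2√(D_R t) = 12.86 m; argument = (162 − 155.685)/12.86 = 0.4911.
C = C₀ × ½·erfc(0.4911) = 1210 × 0.2437 = 295 mg/L.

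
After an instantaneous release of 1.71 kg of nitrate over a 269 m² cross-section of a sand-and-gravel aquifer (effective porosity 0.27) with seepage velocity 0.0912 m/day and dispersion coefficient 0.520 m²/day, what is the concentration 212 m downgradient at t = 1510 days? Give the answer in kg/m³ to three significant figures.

4.09e-05 kg/m³

For an instantaneous plane source, C(x,t) = M/(n_e·A·√(4πDt)) · exp(−(x−vt)²/(4Dt)), with n_e·A the pore (flow) area.
Plume center vt = 0.0912 × 1510 = 137.712 m, so the well at 212 m is 74.288 m downgradient of the peak.
√(4πDt) = 99.33 m, giving peak height M/(n_e·A·√(4πDt)) = 1.71/(0.27 × 269 × 99.33) = 0.0002370 kg/m³.
(x−vt)²/(4Dt) = (74.288)²/(4 × 0.520 × 1510) = 1.757; exp(−1.757) = 0.1726.
C = 0.0002370 × 0.1726 = 4.09e-05 kg/m³.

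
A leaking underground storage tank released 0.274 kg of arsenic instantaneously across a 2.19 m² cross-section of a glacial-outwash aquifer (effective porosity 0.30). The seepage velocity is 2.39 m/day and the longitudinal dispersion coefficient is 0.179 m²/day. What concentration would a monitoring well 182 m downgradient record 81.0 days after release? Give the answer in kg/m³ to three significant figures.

0.00305 kg/m³

For an instantaneous plane source, C(x,t) = M/(n_e·A·√(4πDt)) · exp(−(x−vt)²/(4Dt)), with n_e·A the pore (flow) area.
Plume center vt = 2.39 × 81.0 = 193.59 m, so the well at 182 m is 11.59 m upgradient of the peak.
√(4πDt) = 13.50 m, giving peak height M/(n_e·A·√(4πDt)) = 0.274/(0.30 × 2.19 × 13.50) = 0.03089 kg/m³.
(x−vt)²/(4Dt) = (-11.59)²/(4 × 0.179 × 81.0) = 2.316; exp(−2.316) = 0.09867.
C = 0.03089 × 0.09867 = 0.00305 kg/m³.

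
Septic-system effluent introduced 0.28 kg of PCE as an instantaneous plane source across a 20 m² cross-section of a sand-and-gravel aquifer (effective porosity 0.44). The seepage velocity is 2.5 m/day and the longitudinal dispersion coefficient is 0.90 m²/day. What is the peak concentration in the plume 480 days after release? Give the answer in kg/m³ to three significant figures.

0.000432 kg/m³

The peak of an instantaneous 1D plume sits at x = vt; there the Gaussian factor is 1 and C_max = M/(n_e·A·√(4πDt)), where n_e·A is the pore area the mass is dissolved in.
√(4πDt) = √(4π × 0.90 × 480) = 73.68 m, so C_max = 0.28/(0.44 × 20 × 73.68) = 0.000432 kg/m³.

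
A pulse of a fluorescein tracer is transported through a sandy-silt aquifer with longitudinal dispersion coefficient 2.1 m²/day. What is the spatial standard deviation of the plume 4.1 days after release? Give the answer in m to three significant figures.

4.15 m

Dispersive spreading gives a Gaussian with σ² = 2Dt; advection only shifts the center.
σ = √(2 × 2.1 × 4.1) = 4.15 m.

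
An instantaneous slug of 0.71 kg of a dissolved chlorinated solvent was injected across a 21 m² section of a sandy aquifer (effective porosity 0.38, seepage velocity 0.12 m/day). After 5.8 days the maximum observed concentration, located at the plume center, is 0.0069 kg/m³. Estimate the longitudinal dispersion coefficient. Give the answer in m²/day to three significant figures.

At the plume center C_max = M/(n_e·A·√(4πDt)), so D = M²/(4πt·(n_e·A·C_max)²).
n_e·A·C_max = 0.38 × 21 × 0.0069 = 0.05506 kg/m.
D = 0.71²/(4π × 5.8 × 0.05506²) = 2.28 m²/day.

2.28 m²/day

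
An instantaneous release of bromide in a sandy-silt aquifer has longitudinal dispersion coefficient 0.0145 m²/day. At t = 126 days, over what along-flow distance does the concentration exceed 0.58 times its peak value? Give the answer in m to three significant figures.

3.99 m

The plume is Gaussian with σ = √(2Dt) = √(2 × 0.0145 × 126) = 1.912 m.
C/C_peak = exp(−Δx²/(2σ²)) = 0.58 ⇒ Δx = σ·√(−2 ln 0.58) = 1.912 × 1.044 = 1.996 m.
Width = 2Δx = 3.99 m.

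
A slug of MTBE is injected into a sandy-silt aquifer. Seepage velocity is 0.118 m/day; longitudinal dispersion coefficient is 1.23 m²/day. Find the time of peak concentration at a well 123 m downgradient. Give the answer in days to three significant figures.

958 days

For the 1D instantaneous-source solution, setting ∂C/∂t = 0 at fixed x gives v²t² + 2Dt − x² = 0, so t = (√(D² + v²x²) − D)/v².
√(D² + v²x²) = √(1.23² + 0.118² × 123²) = 14.57; v² = 0.013924.
t = (14.57 − 1.23)/0.013924 = 958 days (vs. the pure-advection estimate x/v = 1040 d).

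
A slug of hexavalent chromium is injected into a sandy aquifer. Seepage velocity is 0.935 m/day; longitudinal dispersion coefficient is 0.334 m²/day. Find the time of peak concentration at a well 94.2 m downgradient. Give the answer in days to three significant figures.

For the 1D instantaneous-source solution, setting ∂C/∂t = 0 at fixed x gives v²t² + 2Dt − x² = 0, so t = (√(D² + v²x²) − D)/v².
√(D² + v²x²) = √(0.334² + 0.935² × 94.2²) = 88.08; v² = 0.874225.
t = (88.08 − 0.334)/0.874225 = 100 days (vs. the pure-advection estimate x/v = 101 d).

100 days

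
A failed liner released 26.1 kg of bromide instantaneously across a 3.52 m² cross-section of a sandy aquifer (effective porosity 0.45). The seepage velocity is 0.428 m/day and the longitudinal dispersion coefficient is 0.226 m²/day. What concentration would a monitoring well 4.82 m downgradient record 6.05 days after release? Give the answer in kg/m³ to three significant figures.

For an instantaneous plane source, C(x,t) = M/(n_e·A·√(4πDt)) · exp(−(x−vt)²/(4Dt)), with n_e·A the pore (flow) area.
Plume center vt = 0.428 × 6.05 = 2.5894 m, so the well at 4.82 m is 2.2306 m downgradient of the peak.
√(4πDt) = 4.145 m, giving peak height M/(n_e·A·√(4πDt)) = 26.1/(0.45 × 3.52 × 4.145) = 3.975 kg/m³.
(x−vt)²/(4Dt) = (2.2306)²/(4 × 0.226 × 6.05) = 0.9097; exp(−0.9097) = 0.4026.
C = 3.975 × 0.4026 = 1.60 kg/m³.

1.60 kg/m³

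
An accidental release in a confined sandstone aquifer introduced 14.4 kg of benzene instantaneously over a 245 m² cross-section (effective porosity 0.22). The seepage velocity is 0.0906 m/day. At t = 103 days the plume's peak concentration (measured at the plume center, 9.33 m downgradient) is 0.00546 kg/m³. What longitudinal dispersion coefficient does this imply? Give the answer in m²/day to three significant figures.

1.85 m²/day

At the plume center C_max = M/(n_e·A·√(4πDt)), so D = M²/(4πt·(n_e·A·C_max)²).
n_e·A·C_max = 0.22 × 245 × 0.00546 = 0.2943 kg/m.
D = 14.4²/(4π × 103 × 0.2943²) = 1.85 m²/day.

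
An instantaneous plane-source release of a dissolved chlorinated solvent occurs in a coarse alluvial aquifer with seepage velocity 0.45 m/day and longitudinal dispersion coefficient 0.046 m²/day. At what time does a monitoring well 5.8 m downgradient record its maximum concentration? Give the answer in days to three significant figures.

12.7 days

For the 1D instantaneous-source solution, setting ∂C/∂t = 0 at fixed x gives v²t² + 2Dt − x² = 0, so t = (√(D² + v²x²) − D)/v².
√(D² + v²x²) = √(0.046² + 0.45² × 5.8²) = 2.610; v² = 0.2025.
t = (2.610 − 0.046)/0.2025 = 12.7 days (vs. the pure-advection estimate x/v = 12.9 d).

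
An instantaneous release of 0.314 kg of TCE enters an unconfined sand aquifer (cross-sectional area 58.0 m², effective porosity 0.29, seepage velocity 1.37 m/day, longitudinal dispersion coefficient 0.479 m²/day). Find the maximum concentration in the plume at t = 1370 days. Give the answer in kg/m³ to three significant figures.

0.000206 kg/m³

The peak of an instantaneous 1D plume sits at x = vt; there the Gaussian factor is 1 and C_max = M/(n_e·A·√(4πDt)), where n_e·A is the pore area the mass is dissolved in.
√(4πDt) = √(4π × 0.479 × 1370) = 90.81 m, so C_max = 0.314/(0.29 × 58.0 × 90.81) = 0.000206 kg/m³.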